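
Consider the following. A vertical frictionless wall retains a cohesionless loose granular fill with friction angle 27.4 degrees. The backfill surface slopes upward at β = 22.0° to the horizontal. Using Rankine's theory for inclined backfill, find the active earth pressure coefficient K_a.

K_a = cos β · (cos β − √(cos²β − cos²φ)) / (cos β + √(cos²β − cos²φ)).
cos β = 0.9272, cos φ = 0.8878, √(cos²β − cos²φ) = 0.2673.
K_a = 0.9272 × (0.9272 − 0.2673)/(0.9272 + 0.2673) = 0.5122.

0.512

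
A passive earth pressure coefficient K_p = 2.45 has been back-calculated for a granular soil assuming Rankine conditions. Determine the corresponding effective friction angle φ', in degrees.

K_p = (1+sin φ)/(1−sin φ) ⇒ sin φ = (K_p − 1)/(K_p + 1) = 0.4203.
φ = arcsin(0.4203) = 24.85°.

24.9°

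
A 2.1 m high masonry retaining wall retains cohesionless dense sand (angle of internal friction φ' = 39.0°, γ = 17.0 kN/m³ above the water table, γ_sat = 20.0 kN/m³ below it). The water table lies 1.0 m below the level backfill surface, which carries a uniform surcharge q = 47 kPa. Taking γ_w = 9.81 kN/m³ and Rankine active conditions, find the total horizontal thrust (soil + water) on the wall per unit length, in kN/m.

36.0 kN/m

K_a = tan²(45° − φ/2) = 0.2275.
γ' = 20.0 − 9.81 = 10.19 kN/m³. h₂ = H − d_w = 1.1 m.
σ'_h: at surface K_a·q = 10.69; at WT K_a(q+γd_w) = 14.56; at base K_a(q+γd_w+γ'h₂) = 17.11 kPa.
P₁ = ½(10.69+14.56)×1.0 = 12.63; P₂ = ½(14.56+17.11)×1.1 = 17.42; P_w = ½γ_w h₂² = 5.935.
Total = 12.63+17.42+5.935 = 35.98 kN/m.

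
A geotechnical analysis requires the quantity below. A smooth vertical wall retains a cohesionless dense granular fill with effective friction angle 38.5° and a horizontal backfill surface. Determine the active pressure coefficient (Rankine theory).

0.233

K_a = (1 − sin φ)/(1 + sin φ) = (1 − sin 38.5°)/(1 + sin 38.5°) = 0.2327.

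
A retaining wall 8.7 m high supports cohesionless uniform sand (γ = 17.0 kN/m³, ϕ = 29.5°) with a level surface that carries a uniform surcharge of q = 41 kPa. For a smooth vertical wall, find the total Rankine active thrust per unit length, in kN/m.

K_a = tan²(45° − φ/2) = 0.3401.
Soil triangle: ½ K_a γ H² = 0.5×0.3401×17.0×8.7² = 218.8 kN/m.
Surcharge rectangle: K_a q H = 0.3401×41×8.7 = 121.3 kN/m.
Total = 218.8 + 121.3 = 340.1 kN/m.

340 kN/m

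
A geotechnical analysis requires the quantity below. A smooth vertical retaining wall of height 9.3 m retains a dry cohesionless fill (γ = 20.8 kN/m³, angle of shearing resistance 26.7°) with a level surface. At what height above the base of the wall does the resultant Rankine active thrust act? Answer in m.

K_a = 0.3800.
The pressure distribution is triangular, so the resultant acts at H/3 above the base = 9.3/3 = 3.100 m.

3.10 m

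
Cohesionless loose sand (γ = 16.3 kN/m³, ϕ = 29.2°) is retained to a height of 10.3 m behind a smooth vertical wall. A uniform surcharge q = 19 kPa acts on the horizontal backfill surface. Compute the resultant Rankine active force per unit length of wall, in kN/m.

365 kN/m

K_a = tan²(45° − φ/2) = 0.3442.
Soil triangle: ½ K_a γ H² = 0.5×0.3442×16.3×10.3² = 297.6 kN/m.
Surcharge rectangle: K_a q H = 0.3442×19×10.3 = 67.36 kN/m.
Total = 297.6 + 67.36 = 365.0 kN/m.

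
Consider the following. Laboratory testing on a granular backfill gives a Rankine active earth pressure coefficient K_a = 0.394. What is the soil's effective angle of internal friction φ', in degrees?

K_a = tan²(45° − φ/2) ⇒ 45° − φ/2 = arctan(√0.394) = 32.12°.
φ = 2(45° − 32.12°) = 25.77°.

25.8°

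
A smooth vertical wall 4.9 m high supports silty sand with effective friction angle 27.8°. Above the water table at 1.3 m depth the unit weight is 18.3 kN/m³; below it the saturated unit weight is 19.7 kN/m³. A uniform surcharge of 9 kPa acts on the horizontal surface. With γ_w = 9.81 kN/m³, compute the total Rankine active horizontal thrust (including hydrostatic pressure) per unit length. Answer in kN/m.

140 kN/m

K_a = tan²(45° − φ/2) = 0.3639.
γ' = 19.7 − 9.81 = 9.890 kN/m³. h₂ = H − d_w = 3.6 m.
σ'_h: at surface K_a·q = 3.275; at WT K_a(q+γd_w) = 11.93; at base K_a(q+γd_w+γ'h₂) = 24.89 kPa.
P₁ = ½(3.275+11.93)×1.3 = 9.885; P₂ = ½(11.93+24.89)×3.6 = 66.28; P_w = ½γ_w h₂² = 63.57.
Total = 9.885+66.28+63.57 = 139.7 kN/m.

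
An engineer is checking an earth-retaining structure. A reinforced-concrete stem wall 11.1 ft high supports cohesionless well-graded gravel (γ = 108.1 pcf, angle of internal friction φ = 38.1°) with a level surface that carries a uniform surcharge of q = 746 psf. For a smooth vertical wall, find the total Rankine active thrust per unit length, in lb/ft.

3540 lb/ft

K_a = tan²(45° − φ/2) = 0.2368.
Soil triangle: ½ K_a γ H² = 0.5×0.2368×108.1×11.1² = 1577 lb/ft.
Surcharge rectangle: K_a q H = 0.2368×746×11.1 = 1961 lb/ft.
Total = 1577 + 1961 = 3538 lb/ft.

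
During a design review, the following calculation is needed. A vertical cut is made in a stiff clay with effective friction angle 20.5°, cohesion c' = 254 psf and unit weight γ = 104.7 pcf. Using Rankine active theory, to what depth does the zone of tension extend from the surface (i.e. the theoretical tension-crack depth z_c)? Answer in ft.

6.99 ft

K_a = tan²(45° − 20.5°/2) = 0.4813; √K_a = 0.6937.
The active pressure is zero where K_a γ z = 2c√K_a, so z_c = 2c/(γ√K_a) = 2×254/(104.7×0.6937) = 6.994 ft.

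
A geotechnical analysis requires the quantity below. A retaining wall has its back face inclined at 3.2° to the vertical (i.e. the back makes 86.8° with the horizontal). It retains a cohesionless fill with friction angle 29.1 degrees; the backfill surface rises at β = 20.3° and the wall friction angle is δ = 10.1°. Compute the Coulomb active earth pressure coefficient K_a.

K_a = sin²(α+φ) / [sin²α · sin(α−δ) · (1 + √{sin(φ+δ)sin(φ−β) / (sin(α−δ)sin(α+β))})²].
With α = 86.8°, φ = 29.1°, δ = 10.1°, β = 20.3°: K_a = 0.4770.

0.477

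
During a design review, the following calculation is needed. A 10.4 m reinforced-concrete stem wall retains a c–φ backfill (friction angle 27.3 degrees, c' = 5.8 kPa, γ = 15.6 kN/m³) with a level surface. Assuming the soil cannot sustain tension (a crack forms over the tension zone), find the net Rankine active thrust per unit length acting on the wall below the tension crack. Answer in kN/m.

244 kN/m

K_a = 0.3711; √K_a = 0.6092.
Tension-crack depth z_c = 2c/(γ√K_a) = 2×5.8/(15.6×0.6092) = 1.221 m.
σ_a at base = K_a γ H − 2c√K_a = 0.3711×15.6×10.4 − 2×5.8×0.6092 = 53.15 kPa.
P_a = ½ × 53.15 × (H − z_c) = 0.5×53.15×9.179 = 243.9 kN/m.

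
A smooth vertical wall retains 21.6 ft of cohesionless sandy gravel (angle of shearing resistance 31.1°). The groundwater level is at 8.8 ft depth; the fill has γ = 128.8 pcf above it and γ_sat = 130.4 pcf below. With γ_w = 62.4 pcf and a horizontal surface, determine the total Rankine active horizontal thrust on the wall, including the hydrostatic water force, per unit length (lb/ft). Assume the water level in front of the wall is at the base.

K_a = tan²(45° − φ/2) = 0.3188.
γ' = 130.4 − 62.4 = 68.00 pcf. Depth below WT = 12.8 ft.
σ'_h at WT = K_a γ d_w = 361.3 psf; at base = 361.3 + K_a γ' × 12.8 = 638.8 psf.
P₁ (0–8.8 ft) = ½×361.3×8.8 = 1590. P₂ (8.8–21.6 ft) = ½(361.3+638.8)×12.8 = 6401.
P_w = ½ γ_w h₂² = 0.5×62.4×12.8² = 5112. Total = 1590+6401+5112 = 13100 lb/ft.

13100 lb/ft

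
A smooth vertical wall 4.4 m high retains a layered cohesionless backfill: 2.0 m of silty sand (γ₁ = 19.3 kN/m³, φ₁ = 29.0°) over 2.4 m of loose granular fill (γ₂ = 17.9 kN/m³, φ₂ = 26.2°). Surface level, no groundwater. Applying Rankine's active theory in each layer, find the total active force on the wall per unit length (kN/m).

K_a1 = tan²(45°−29.0°/2) = 0.3470; K_a2 = tan²(45°−26.2°/2) = 0.3874.
Layer 1: σ at base = K_a1 γ₁ h₁ = 13.39 kPa; P₁ = ½×13.39×2.0 = 13.39.
Layer 2: σ_v at top = γ₁h₁ = 38.60; σ_h top = K_a2×38.60 = 14.96; σ_h base = K_a2×(38.60+17.9×2.4) = 31.60.
P₂ = ½(14.96+31.60)×2.4 = 55.87. Total P_a = 13.39+55.87 = 69.26 kN/m.

69.3 kN/m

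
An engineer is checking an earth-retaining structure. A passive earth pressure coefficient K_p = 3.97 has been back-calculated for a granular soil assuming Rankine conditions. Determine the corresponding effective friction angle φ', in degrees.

K_p = (1+sin φ)/(1−sin φ) ⇒ sin φ = (K_p − 1)/(K_p + 1) = 0.5976.
φ = arcsin(0.5976) = 36.70°.

36.7°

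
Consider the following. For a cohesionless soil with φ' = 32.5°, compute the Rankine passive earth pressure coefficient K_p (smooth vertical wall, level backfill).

K_p = (1 + sin φ)/(1 − sin φ) = tan²(45° + 32.5°/2) = 3.322.

3.32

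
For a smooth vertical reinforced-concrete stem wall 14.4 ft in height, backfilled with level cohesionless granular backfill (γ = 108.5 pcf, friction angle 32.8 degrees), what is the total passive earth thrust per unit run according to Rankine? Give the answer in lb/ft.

K_p = tan²(45° + φ/2) = 3.364.
P_p = ½ K_p γ H² = 0.5 × 3.364 × 108.5 × 14.4² = 37840 lb/ft.

37800 lb/ft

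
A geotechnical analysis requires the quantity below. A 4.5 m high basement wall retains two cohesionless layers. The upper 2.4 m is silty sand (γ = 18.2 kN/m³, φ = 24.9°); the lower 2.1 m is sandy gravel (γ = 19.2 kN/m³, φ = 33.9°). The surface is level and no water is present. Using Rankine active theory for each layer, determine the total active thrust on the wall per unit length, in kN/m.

59.4 kN/m

K_a1 = tan²(45°−24.9°/2) = 0.4074; K_a2 = tan²(45°−33.9°/2) = 0.2839.
Layer 1: σ at base = K_a1 γ₁ h₁ = 17.80 kPa; P₁ = ½×17.80×2.4 = 21.36.
Layer 2: σ_v at top = γ₁h₁ = 43.68; σ_h top = K_a2×43.68 = 12.40; σ_h base = K_a2×(43.68+19.2×2.1) = 23.85.
P₂ = ½(12.40+23.85)×2.1 = 38.06. Total P_a = 21.36+38.06 = 59.42 kN/m.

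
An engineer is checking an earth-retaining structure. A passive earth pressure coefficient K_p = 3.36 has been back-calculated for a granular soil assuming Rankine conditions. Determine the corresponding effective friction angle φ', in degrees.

K_p = (1+sin φ)/(1−sin φ) ⇒ sin φ = (K_p − 1)/(K_p + 1) = 0.5413.
φ = arcsin(0.5413) = 32.77°.

32.8°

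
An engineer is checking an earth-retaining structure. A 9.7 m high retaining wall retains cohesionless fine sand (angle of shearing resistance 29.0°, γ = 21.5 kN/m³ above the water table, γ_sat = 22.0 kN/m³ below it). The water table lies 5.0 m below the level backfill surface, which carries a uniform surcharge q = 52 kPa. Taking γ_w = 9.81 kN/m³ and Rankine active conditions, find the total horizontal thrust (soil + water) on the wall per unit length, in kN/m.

K_a = tan²(45° − φ/2) = 0.3470.
γ' = 22.0 − 9.81 = 12.19 kN/m³. h₂ = H − d_w = 4.7 m.
σ'_h: at surface K_a·q = 18.04; at WT K_a(q+γd_w) = 55.34; at base K_a(q+γd_w+γ'h₂) = 75.22 kPa.
P₁ = ½(18.04+55.34)×5.0 = 183.5; P₂ = ½(55.34+75.22)×4.7 = 306.8; P_w = ½γ_w h₂² = 108.4.
Total = 183.5+306.8+108.4 = 598.6 kN/m.

599 kN/m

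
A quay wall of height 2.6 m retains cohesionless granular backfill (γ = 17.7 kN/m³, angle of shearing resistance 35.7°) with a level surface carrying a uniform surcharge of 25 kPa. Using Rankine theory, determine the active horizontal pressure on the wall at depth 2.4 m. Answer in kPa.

K_a = (1 − sin φ)/(1 + sin φ) = 0.2630.
σ_v = γz + q = 17.7 × 2.4 + 25 = 67.48 kPa.
σ_h = K_a σ_v = 0.2630 × 67.48 = 17.75 kPa.

17.7 kPa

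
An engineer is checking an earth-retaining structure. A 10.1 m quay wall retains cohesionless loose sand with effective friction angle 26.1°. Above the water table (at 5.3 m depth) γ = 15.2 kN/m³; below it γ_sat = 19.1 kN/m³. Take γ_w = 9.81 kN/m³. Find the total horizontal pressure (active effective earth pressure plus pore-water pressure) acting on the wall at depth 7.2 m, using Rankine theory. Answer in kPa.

56.8 kPa

K_a = (1 − sin φ)/(1 + sin φ) = 0.3889.
γ' = 19.1 − 9.81 = 9.290 kN/m³.
Effective vertical stress at 7.2 m: σ'_v = 15.2×5.3 + 9.290×1.90 = 98.21 kPa.
σ'_h = K_a σ'_v = 0.3889 × 98.21 = 38.20 kPa; u = γ_w × 1.90 = 18.64 kPa.
Total σ_h = 38.20 + 18.64 = 56.84 kPa.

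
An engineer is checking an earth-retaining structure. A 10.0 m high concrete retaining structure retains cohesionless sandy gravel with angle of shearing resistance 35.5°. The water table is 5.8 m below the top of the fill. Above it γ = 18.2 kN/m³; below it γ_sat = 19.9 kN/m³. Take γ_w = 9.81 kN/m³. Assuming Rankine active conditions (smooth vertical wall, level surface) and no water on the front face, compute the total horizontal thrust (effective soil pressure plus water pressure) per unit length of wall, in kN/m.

K_a = tan²(45° − φ/2) = 0.2653.
γ' = 19.9 − 9.81 = 10.09 kN/m³. Depth below WT = 4.2 m.
σ'_h at WT = K_a γ d_w = 28.00 kPa; at base = 28.00 + K_a γ' × 4.2 = 39.24 kPa.
P₁ (0–5.8 m) = ½×28.00×5.8 = 81.20. P₂ (5.8–10.0 m) = ½(28.00+39.24)×4.2 = 141.2.
P_w = ½ γ_w h₂² = 0.5×9.81×4.2² = 86.52. Total = 81.20+141.2+86.52 = 308.9 kN/m.

309 kN/m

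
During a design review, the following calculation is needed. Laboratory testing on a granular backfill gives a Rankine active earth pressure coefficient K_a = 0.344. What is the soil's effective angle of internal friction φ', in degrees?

29.2°

K_a = tan²(45° − φ/2) ⇒ 45° − φ/2 = arctan(√0.344) = 30.39°.
φ = 2(45° − 30.39°) = 29.22°.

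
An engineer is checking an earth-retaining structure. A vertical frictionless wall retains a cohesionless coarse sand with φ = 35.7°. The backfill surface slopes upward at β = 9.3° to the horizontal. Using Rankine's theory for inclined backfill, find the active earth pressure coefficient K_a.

K_a = cos β · (cos β − √(cos²β − cos²φ)) / (cos β + √(cos²β − cos²φ)).
cos β = 0.9869, cos φ = 0.8121, √(cos²β − cos²φ) = 0.5607.
K_a = 0.9869 × (0.9869 − 0.5607)/(0.9869 + 0.5607) = 0.2717.

0.272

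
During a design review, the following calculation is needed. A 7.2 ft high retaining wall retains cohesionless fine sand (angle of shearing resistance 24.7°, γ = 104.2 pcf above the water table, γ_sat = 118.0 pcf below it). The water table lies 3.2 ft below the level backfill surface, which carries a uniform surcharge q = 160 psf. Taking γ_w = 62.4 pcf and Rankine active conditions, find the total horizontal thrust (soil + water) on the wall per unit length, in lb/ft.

1920 lb/ft

K_a = tan²(45° − φ/2) = 0.4106.
γ' = 118.0 − 62.4 = 55.60 pcf. h₂ = H − d_w = 4.0 ft.
σ'_h: at surface K_a·q = 65.69; at WT K_a(q+γd_w) = 202.6; at base K_a(q+γd_w+γ'h₂) = 293.9 psf.
P₁ = ½(65.69+202.6)×3.2 = 429.3; P₂ = ½(202.6+293.9)×4.0 = 993.0; P_w = ½γ_w h₂² = 499.2.
Total = 429.3+993.0+499.2 = 1921 lb/ft.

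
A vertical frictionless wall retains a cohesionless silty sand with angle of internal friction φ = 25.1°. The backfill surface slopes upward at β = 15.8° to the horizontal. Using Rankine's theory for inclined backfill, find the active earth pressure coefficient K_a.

K_a = cos β · (cos β − √(cos²β − cos²φ)) / (cos β + √(cos²β − cos²φ)).
cos β = 0.9622, cos φ = 0.9056, √(cos²β − cos²φ) = 0.3253.
K_a = 0.9622 × (0.9622 − 0.3253)/(0.9622 + 0.3253) = 0.4760.

0.476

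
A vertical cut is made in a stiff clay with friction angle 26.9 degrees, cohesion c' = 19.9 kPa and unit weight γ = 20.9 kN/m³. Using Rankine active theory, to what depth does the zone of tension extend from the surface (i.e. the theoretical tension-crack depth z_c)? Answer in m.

K_a = tan²(45° − 26.9°/2) = 0.3770; √K_a = 0.6140.
The active pressure is zero where K_a γ z = 2c√K_a, so z_c = 2c/(γ√K_a) = 2×19.9/(20.9×0.6140) = 3.101 m.

3.10 m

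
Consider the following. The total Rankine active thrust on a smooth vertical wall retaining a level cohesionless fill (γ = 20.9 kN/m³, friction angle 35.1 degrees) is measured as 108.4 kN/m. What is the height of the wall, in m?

K_a = 0.2698. P_a = ½ K_a γ H² ⇒ H = √(2P_a/(K_a γ)).
H = √(2×108.4/(0.2698×20.9)) = 6.200 m.

6.20 m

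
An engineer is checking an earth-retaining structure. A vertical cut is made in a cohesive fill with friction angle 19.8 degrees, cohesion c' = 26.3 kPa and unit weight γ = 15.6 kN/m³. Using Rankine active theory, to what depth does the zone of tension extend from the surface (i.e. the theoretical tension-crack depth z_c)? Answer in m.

K_a = tan²(45° − 19.8°/2) = 0.4939; √K_a = 0.7028.
The active pressure is zero where K_a γ z = 2c√K_a, so z_c = 2c/(γ√K_a) = 2×26.3/(15.6×0.7028) = 4.798 m.

4.80 m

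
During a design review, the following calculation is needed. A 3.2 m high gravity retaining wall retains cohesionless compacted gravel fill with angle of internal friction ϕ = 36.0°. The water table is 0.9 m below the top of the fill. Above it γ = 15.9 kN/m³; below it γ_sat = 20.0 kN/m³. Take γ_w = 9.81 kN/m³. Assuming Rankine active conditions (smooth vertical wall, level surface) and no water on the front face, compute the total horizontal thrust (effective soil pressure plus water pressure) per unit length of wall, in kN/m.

43.2 kN/m

K_a = tan²(45° − φ/2) = 0.2596.
γ' = 20.0 − 9.81 = 10.19 kN/m³. Depth below WT = 2.3 m.
σ'_h at WT = K_a γ d_w = 3.715 kPa; at base = 3.715 + K_a γ' × 2.3 = 9.800 kPa.
P₁ (0–0.9 m) = ½×3.715×0.9 = 1.672. P₂ (0.9–3.2 m) = ½(3.715+9.800)×2.3 = 15.54.
P_w = ½ γ_w h₂² = 0.5×9.81×2.3² = 25.95. Total = 1.672+15.54+25.95 = 43.16 kN/m.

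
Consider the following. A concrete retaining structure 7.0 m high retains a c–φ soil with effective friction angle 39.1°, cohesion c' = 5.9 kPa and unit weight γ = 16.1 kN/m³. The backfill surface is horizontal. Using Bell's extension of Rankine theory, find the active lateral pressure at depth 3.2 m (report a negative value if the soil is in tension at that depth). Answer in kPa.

6.05 kPa

K_a = (1 − sin φ)/(1 + sin φ) = 0.2265.
σ_a = K_a γ z − 2c√K_a = 0.2265×16.1×3.2 − 2×5.9×0.4759 = 6.053 kPa.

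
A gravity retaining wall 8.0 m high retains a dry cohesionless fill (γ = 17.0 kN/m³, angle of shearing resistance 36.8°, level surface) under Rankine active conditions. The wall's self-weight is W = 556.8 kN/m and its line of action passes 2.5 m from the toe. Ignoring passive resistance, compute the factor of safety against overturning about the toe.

K_a = tan²(45° − 36.8°/2) = 0.2508.
P_a = ½K_aγH² = 0.5×0.2508×17.0×8.0² = 136.4 kN/m, acting at H/3 = 2.667 m above the base.
Overturning moment M_o = P_a × H/3 = 136.4 × 2.667 = 363.8.
Resisting moment M_r = W × 2.5 = 556.8 × 2.5 = 1392.
FS_overturning = M_r/M_o = 1392/363.8 = 3.827.

3.83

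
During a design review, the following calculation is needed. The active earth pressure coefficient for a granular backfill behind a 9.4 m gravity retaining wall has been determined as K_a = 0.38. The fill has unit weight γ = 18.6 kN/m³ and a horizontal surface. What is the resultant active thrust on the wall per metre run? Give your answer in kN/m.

312 kN/m

P = ½ K_a γ H² = 0.5 × 0.38 × 18.6 × 9.4² = 312.3 kN/m.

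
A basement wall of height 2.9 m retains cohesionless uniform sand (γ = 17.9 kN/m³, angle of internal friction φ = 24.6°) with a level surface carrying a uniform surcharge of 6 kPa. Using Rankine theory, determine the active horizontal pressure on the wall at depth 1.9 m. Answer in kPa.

K_a = (1 − sin φ)/(1 + sin φ) = 0.4121.
σ_v = γz + q = 17.9 × 1.9 + 6 = 40.01 kPa.
σ_h = K_a σ_v = 0.4121 × 40.01 = 16.49 kPa.

16.5 kPa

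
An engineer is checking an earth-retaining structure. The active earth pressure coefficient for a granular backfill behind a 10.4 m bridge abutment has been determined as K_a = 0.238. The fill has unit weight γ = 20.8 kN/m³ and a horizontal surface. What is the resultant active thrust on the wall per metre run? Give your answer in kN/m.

P = ½ K_a γ H² = 0.5 × 0.238 × 20.8 × 10.4² = 267.7 kN/m.

268 kN/m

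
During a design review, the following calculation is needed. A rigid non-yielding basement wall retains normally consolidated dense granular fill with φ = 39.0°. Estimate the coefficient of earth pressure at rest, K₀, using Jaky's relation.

K₀ = 1 − sin φ' = 1 − sin 39.0° = 0.3707.

0.371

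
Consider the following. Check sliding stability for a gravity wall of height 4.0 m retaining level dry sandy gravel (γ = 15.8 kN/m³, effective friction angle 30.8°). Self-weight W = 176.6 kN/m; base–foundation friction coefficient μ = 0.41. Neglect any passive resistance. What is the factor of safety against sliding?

1.78

K_a = tan²(45° − 30.8°/2) = 0.3227.
P_a = ½K_aγH² = 0.5×0.3227×15.8×4.0² = 40.79 kN/m, acting at H/3 = 1.333 m above the base.
FS_sliding = μW / P_a = 0.41×176.6 / 40.79 = 1.775.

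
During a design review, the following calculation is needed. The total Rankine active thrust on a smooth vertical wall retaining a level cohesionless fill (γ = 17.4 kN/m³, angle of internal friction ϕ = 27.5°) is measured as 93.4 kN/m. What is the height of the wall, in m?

K_a = 0.3682. P_a = ½ K_a γ H² ⇒ H = √(2P_a/(K_a γ)).
H = √(2×93.4/(0.3682×17.4)) = 5.400 m.

5.40 m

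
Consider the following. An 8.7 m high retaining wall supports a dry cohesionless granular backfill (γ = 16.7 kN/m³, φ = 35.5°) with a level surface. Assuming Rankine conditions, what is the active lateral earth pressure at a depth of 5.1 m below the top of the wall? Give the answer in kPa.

K_a = (1 − sin φ)/(1 + sin φ) = 0.2653.
σ_h = K_a γ z = 0.2653 × 16.7 × 5.1 = 22.59 kPa.

22.6 kPa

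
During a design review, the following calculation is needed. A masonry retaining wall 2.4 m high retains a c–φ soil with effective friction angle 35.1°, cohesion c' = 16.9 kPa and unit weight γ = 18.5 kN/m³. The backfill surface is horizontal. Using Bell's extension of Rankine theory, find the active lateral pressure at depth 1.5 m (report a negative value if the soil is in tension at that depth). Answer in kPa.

K_a = (1 − sin φ)/(1 + sin φ) = 0.2698.
σ_a = K_a γ z − 2c√K_a = 0.2698×18.5×1.5 − 2×16.9×0.5195 = -10.07 kPa.

-10.1 kPa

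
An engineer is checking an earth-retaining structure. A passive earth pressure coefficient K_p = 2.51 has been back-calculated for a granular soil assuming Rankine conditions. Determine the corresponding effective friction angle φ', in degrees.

K_p = (1+sin φ)/(1−sin φ) ⇒ sin φ = (K_p − 1)/(K_p + 1) = 0.4302.
φ = arcsin(0.4302) = 25.48°.

25.5°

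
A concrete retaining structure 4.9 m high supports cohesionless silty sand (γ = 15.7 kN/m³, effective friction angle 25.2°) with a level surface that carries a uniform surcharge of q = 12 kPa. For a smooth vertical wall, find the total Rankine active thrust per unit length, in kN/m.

K_a = tan²(45° − φ/2) = 0.4027.
Soil triangle: ½ K_a γ H² = 0.5×0.4027×15.7×4.9² = 75.91 kN/m.
Surcharge rectangle: K_a q H = 0.4027×12×4.9 = 23.68 kN/m.
Total = 75.91 + 23.68 = 99.59 kN/m.

99.6 kN/m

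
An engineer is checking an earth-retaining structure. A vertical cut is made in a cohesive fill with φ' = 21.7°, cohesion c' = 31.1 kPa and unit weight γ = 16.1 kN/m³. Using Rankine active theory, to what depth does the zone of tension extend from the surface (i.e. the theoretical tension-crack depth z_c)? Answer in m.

5.70 m

K_a = tan²(45° − 21.7°/2) = 0.4601; √K_a = 0.6783.
The active pressure is zero where K_a γ z = 2c√K_a, so z_c = 2c/(γ√K_a) = 2×31.1/(16.1×0.6783) = 5.695 m.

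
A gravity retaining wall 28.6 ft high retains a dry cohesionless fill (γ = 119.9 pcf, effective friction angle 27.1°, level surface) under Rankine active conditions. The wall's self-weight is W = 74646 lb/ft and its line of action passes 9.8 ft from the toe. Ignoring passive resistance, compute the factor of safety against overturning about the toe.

4.18

K_a = tan²(45° − 27.1°/2) = 0.3741.
P_a = ½K_aγH² = 0.5×0.3741×119.9×28.6² = 18340 lb/ft, acting at H/3 = 9.533 ft above the base.
Overturning moment M_o = P_a × H/3 = 18340 × 9.533 = 174900.
Resisting moment M_r = W × 9.8 = 74646 × 9.8 = 731500.
FS_overturning = M_r/M_o = 731500/174900 = 4.183.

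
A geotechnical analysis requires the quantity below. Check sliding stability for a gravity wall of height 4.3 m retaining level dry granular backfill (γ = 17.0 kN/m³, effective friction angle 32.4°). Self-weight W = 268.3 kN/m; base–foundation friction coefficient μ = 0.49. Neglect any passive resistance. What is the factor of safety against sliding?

2.77

K_a = tan²(45° − 32.4°/2) = 0.3022.
P_a = ½K_aγH² = 0.5×0.3022×17.0×4.3² = 47.50 kN/m, acting at H/3 = 1.433 m above the base.
FS_sliding = μW / P_a = 0.49×268.3 / 47.50 = 2.768.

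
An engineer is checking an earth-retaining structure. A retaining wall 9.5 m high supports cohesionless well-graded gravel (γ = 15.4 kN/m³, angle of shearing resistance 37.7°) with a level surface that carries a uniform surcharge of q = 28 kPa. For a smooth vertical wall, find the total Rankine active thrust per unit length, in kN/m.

232 kN/m

K_a = tan²(45° − φ/2) = 0.2411.
Soil triangle: ½ K_a γ H² = 0.5×0.2411×15.4×9.5² = 167.5 kN/m.
Surcharge rectangle: K_a q H = 0.2411×28×9.5 = 64.12 kN/m.
Total = 167.5 + 64.12 = 231.6 kN/m.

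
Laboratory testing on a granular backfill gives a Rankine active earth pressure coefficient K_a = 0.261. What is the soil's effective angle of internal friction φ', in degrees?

35.9°

K_a = tan²(45° − φ/2) ⇒ 45° − φ/2 = arctan(√0.261) = 27.06°.
φ = 2(45° − 27.06°) = 35.88°.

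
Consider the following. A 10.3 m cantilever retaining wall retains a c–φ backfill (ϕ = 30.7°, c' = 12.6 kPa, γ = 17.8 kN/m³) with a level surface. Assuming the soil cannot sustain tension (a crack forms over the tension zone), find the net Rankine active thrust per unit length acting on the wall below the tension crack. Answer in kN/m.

K_a = 0.3240; √K_a = 0.5692.
Tension-crack depth z_c = 2c/(γ√K_a) = 2×12.6/(17.8×0.5692) = 2.487 m.
σ_a at base = K_a γ H − 2c√K_a = 0.3240×17.8×10.3 − 2×12.6×0.5692 = 45.06 kPa.
P_a = ½ × 45.06 × (H − z_c) = 0.5×45.06×7.813 = 176.0 kN/m.

176 kN/m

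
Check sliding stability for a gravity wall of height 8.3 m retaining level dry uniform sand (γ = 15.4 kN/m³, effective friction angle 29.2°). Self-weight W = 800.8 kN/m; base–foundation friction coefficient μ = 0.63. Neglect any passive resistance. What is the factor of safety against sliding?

2.76

K_a = tan²(45° − 29.2°/2) = 0.3442.
P_a = ½K_aγH² = 0.5×0.3442×15.4×8.3² = 182.6 kN/m, acting at H/3 = 2.767 m above the base.
FS_sliding = μW / P_a = 0.63×800.8 / 182.6 = 2.763.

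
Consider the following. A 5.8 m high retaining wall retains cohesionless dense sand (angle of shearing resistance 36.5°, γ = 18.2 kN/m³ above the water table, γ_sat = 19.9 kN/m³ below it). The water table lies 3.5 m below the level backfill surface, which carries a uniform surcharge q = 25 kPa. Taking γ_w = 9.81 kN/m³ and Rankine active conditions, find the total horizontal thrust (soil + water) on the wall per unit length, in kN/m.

K_a = tan²(45° − φ/2) = 0.2541.
γ' = 19.9 − 9.81 = 10.09 kN/m³. h₂ = H − d_w = 2.3 m.
σ'_h: at surface K_a·q = 6.351; at WT K_a(q+γd_w) = 22.53; at base K_a(q+γd_w+γ'h₂) = 28.43 kPa.
P₁ = ½(6.351+22.53)×3.5 = 50.55; P₂ = ½(22.53+28.43)×2.3 = 58.61; P_w = ½γ_w h₂² = 25.95.
Total = 50.55+58.61+25.95 = 135.1 kN/m.

135 kN/m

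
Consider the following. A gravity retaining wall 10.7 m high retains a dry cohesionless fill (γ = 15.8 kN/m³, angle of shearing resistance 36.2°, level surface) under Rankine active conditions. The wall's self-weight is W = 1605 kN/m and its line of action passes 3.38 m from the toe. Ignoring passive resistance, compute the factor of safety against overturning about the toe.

K_a = tan²(45° − 36.2°/2) = 0.2574.
P_a = ½K_aγH² = 0.5×0.2574×15.8×10.7² = 232.8 kN/m, acting at H/3 = 3.567 m above the base.
Overturning moment M_o = P_a × H/3 = 232.8 × 3.567 = 830.3.
Resisting moment M_r = W × 3.38 = 1605 × 3.38 = 5425.
FS_overturning = M_r/M_o = 5425/830.3 = 6.534.

6.53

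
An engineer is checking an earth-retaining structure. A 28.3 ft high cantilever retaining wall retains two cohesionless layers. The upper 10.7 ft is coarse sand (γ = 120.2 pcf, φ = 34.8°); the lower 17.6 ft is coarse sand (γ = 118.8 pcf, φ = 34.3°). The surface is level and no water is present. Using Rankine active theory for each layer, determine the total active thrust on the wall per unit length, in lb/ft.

13300 lb/ft

K_a1 = tan²(45°−34.8°/2) = 0.2733; K_a2 = tan²(45°−34.3°/2) = 0.2792.
Layer 1: σ at base = K_a1 γ₁ h₁ = 351.5 psf; P₁ = ½×351.5×10.7 = 1881.
Layer 2: σ_v at top = γ₁h₁ = 1286; σ_h top = K_a2×1286 = 359.0; σ_h base = K_a2×(1286+118.8×17.6) = 942.7.
P₂ = ½(359.0+942.7)×17.6 = 11460. Total P_a = 1881+11460 = 13340 lb/ft.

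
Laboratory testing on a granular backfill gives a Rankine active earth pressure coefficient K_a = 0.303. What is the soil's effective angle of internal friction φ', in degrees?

32.3°

K_a = tan²(45° − φ/2) ⇒ 45° − φ/2 = arctan(√0.303) = 28.83°.
φ = 2(45° − 28.83°) = 32.34°.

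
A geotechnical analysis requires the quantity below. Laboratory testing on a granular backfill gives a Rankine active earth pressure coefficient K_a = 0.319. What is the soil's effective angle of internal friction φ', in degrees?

K_a = tan²(45° − φ/2) ⇒ 45° − φ/2 = arctan(√0.319) = 29.46°.
φ = 2(45° − 29.46°) = 31.08°.

31.1°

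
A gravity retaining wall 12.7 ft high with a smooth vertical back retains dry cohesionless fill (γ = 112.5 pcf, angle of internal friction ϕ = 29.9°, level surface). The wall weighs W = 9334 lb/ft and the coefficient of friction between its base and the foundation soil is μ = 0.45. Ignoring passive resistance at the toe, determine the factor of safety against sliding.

1.38

K_a = tan²(45° − 29.9°/2) = 0.3347.
P_a = ½K_aγH² = 0.5×0.3347×112.5×12.7² = 3036 lb/ft, acting at H/3 = 4.233 ft above the base.
FS_sliding = μW / P_a = 0.45×9334 / 3036 = 1.383.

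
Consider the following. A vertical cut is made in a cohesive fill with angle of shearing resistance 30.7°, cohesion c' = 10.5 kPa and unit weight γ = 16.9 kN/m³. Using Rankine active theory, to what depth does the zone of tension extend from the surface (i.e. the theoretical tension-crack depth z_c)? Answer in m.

2.18 m

K_a = tan²(45° − 30.7°/2) = 0.3240; √K_a = 0.5692.
The active pressure is zero where K_a γ z = 2c√K_a, so z_c = 2c/(γ√K_a) = 2×10.5/(16.9×0.5692) = 2.183 m.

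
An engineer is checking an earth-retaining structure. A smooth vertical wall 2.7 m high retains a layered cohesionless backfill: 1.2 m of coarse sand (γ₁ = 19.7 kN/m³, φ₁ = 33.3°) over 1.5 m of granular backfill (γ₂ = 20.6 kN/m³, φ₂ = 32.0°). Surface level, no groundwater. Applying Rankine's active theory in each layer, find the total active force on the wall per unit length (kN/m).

22.1 kN/m

K_a1 = tan²(45°−33.3°/2) = 0.2911; K_a2 = tan²(45°−32.0°/2) = 0.3073.
Layer 1: σ at base = K_a1 γ₁ h₁ = 6.882 kPa; P₁ = ½×6.882×1.2 = 4.129.
Layer 2: σ_v at top = γ₁h₁ = 23.64; σ_h top = K_a2×23.64 = 7.264; σ_h base = K_a2×(23.64+20.6×1.5) = 16.76.
P₂ = ½(7.264+16.76)×1.5 = 18.02. Total P_a = 4.129+18.02 = 22.15 kN/m.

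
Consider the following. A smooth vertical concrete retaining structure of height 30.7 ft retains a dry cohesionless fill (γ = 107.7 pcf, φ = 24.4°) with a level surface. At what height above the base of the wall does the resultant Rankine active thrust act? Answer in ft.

K_a = 0.4153.
The pressure distribution is triangular, so the resultant acts at H/3 above the base = 30.7/3 = 10.23 ft.

10.2 ft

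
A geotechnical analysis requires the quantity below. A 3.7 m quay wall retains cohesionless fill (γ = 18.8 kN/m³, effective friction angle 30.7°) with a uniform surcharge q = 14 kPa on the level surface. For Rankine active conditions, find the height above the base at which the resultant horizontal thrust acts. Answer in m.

K_a = 0.3240.
Triangular part P₁ = ½K_aγH² = 41.70 at H/3 = 1.233 m; rectangular part P₂ = K_a q H = 16.78 at H/2 = 1.850 m.
ȳ = (P₁·1.233 + P₂·1.850)/(P₁+P₂) = 1.410 m.

1.41 m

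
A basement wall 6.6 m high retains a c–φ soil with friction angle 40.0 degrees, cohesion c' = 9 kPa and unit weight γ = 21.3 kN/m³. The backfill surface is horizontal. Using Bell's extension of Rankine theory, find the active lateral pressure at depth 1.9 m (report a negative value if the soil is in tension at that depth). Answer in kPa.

0.406 kPa

K_a = (1 − sin φ)/(1 + sin φ) = 0.2174.
σ_a = K_a γ z − 2c√K_a = 0.2174×21.3×1.9 − 2×9×0.4663 = 0.4064 kPa.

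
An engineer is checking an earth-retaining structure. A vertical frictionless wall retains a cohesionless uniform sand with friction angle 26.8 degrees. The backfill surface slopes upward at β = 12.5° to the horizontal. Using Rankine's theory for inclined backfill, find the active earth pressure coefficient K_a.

K_a = cos β · (cos β − √(cos²β − cos²φ)) / (cos β + √(cos²β − cos²φ)).
cos β = 0.9763, cos φ = 0.8926, √(cos²β − cos²φ) = 0.3955.
K_a = 0.9763 × (0.9763 − 0.3955)/(0.9763 + 0.3955) = 0.4133.

0.413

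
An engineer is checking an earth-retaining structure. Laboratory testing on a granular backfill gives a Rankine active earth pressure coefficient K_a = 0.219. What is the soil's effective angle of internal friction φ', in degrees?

39.8°

K_a = tan²(45° − φ/2) ⇒ 45° − φ/2 = arctan(√0.219) = 25.08°.
φ = 2(45° − 25.08°) = 39.84°.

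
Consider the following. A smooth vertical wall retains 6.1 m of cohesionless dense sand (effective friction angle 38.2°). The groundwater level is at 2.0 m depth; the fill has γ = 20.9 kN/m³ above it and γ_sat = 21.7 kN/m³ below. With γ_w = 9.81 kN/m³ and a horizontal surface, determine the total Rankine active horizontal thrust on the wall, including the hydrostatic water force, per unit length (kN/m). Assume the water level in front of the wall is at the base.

156 kN/m

K_a = tan²(45° − φ/2) = 0.2358.
γ' = 21.7 − 9.81 = 11.89 kN/m³. Depth below WT = 4.1 m.
σ'_h at WT = K_a γ d_w = 9.856 kPa; at base = 9.856 + K_a γ' × 4.1 = 21.35 kPa.
P₁ (0–2.0 m) = ½×9.856×2.0 = 9.856. P₂ (2.0–6.1 m) = ½(9.856+21.35)×4.1 = 63.97.
P_w = ½ γ_w h₂² = 0.5×9.81×4.1² = 82.45. Total = 9.856+63.97+82.45 = 156.3 kN/m.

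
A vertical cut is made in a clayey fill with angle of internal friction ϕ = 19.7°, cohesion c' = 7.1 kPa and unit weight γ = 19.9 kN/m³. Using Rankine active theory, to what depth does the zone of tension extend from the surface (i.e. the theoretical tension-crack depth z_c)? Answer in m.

K_a = tan²(45° − 19.7°/2) = 0.4958; √K_a = 0.7041.
The active pressure is zero where K_a γ z = 2c√K_a, so z_c = 2c/(γ√K_a) = 2×7.1/(19.9×0.7041) = 1.013 m.

1.01 m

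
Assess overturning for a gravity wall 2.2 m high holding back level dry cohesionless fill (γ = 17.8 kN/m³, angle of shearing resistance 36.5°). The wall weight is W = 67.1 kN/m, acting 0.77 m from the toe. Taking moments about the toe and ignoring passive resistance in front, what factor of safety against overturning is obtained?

6.44

K_a = tan²(45° − 36.5°/2) = 0.2541.
P_a = ½K_aγH² = 0.5×0.2541×17.8×2.2² = 10.94 kN/m, acting at H/3 = 0.7333 m above the base.
Overturning moment M_o = P_a × H/3 = 10.94 × 0.7333 = 8.025.
Resisting moment M_r = W × 0.77 = 67.1 × 0.77 = 51.67.
FS_overturning = M_r/M_o = 51.67/8.025 = 6.438.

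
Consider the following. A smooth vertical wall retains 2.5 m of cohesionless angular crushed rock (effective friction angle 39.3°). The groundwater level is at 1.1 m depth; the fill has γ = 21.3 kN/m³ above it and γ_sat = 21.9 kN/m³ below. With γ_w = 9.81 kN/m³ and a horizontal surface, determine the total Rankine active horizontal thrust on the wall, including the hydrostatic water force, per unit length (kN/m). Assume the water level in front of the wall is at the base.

K_a = tan²(45° − φ/2) = 0.2245.
γ' = 21.9 − 9.81 = 12.09 kN/m³. Depth below WT = 1.4 m.
σ'_h at WT = K_a γ d_w = 5.259 kPa; at base = 5.259 + K_a γ' × 1.4 = 9.058 kPa.
P₁ (0–1.1 m) = ½×5.259×1.1 = 2.892. P₂ (1.1–2.5 m) = ½(5.259+9.058)×1.4 = 10.02.
P_w = ½ γ_w h₂² = 0.5×9.81×1.4² = 9.614. Total = 2.892+10.02+9.614 = 22.53 kN/m.

22.5 kN/m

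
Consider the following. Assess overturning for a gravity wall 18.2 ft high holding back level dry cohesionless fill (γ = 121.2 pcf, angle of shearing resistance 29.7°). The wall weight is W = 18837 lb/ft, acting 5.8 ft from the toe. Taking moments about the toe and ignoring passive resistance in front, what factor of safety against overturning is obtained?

K_a = tan²(45° − 29.7°/2) = 0.3374.
P_a = ½K_aγH² = 0.5×0.3374×121.2×18.2² = 6772 lb/ft, acting at H/3 = 6.067 ft above the base.
Overturning moment M_o = P_a × H/3 = 6772 × 6.067 = 41090.
Resisting moment M_r = W × 5.8 = 18837 × 5.8 = 109300.
FS_overturning = M_r/M_o = 109300/41090 = 2.659.

2.66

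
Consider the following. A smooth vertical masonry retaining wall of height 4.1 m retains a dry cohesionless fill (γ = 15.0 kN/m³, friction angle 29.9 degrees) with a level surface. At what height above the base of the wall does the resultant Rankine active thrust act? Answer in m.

K_a = 0.3347.
The pressure distribution is triangular, so the resultant acts at H/3 above the base = 4.1/3 = 1.367 m.

1.37 m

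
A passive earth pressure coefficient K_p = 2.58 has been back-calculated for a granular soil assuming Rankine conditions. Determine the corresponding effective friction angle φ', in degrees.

26.2°

K_p = (1+sin φ)/(1−sin φ) ⇒ sin φ = (K_p − 1)/(K_p + 1) = 0.4413.
φ = arcsin(0.4413) = 26.19°.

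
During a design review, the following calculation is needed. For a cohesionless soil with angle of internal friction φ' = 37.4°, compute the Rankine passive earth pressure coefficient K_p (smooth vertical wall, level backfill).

4.09

K_p = (1 + sin φ)/(1 − sin φ) = tan²(45° + 37.4°/2) = 4.094.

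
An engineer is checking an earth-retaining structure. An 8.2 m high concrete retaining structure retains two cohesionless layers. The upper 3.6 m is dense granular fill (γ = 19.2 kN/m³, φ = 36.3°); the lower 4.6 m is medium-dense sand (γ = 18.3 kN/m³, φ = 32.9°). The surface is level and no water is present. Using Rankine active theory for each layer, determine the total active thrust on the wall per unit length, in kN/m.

K_a1 = tan²(45°−36.3°/2) = 0.2563; K_a2 = tan²(45°−32.9°/2) = 0.2960.
Layer 1: σ at base = K_a1 γ₁ h₁ = 17.71 kPa; P₁ = ½×17.71×3.6 = 31.88.
Layer 2: σ_v at top = γ₁h₁ = 69.12; σ_h top = K_a2×69.12 = 20.46; σ_h base = K_a2×(69.12+18.3×4.6) = 45.38.
P₂ = ½(20.46+45.38)×4.6 = 151.4. Total P_a = 31.88+151.4 = 183.3 kN/m.

183 kN/m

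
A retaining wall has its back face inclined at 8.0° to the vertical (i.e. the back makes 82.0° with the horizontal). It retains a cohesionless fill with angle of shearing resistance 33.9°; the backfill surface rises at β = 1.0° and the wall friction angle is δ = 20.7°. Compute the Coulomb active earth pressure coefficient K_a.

K_a = sin²(α+φ) / [sin²α · sin(α−δ) · (1 + √{sin(φ+δ)sin(φ−β) / (sin(α−δ)sin(α+β))})²].
With α = 82.0°, φ = 33.9°, δ = 20.7°, β = 1.0°: K_a = 0.3206.

0.321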